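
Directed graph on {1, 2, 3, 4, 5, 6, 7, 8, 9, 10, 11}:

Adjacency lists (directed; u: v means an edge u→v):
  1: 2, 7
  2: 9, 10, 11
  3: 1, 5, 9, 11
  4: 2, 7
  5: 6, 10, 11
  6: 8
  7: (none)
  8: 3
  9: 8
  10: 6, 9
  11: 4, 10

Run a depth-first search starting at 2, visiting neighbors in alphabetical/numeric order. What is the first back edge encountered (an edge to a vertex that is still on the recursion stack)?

DFS from 2 (visiting neighbors in alphabetical/numeric order); mark gray on enter, black on exit:
2 gray
  9 gray
    8 gray
      3 gray
        1 gray
          1→2: 2 is gray → back edge
First back edge: 1 → 2.

1→2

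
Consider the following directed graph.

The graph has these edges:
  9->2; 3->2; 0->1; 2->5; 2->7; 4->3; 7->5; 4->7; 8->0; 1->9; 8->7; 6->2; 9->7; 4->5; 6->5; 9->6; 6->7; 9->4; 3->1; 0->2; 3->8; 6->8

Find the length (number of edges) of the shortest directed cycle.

For each vertex v, BFS finds the shortest path from v back to v.
The shortest such closed walk is 3 → 1 → 9 → 4 → 3, length 4.

4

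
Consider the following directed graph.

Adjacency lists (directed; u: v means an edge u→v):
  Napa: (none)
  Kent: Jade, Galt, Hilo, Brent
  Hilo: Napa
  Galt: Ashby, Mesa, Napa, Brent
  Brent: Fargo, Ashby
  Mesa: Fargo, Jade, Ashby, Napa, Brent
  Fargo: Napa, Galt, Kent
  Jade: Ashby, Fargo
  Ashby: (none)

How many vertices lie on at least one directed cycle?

A vertex is on a directed cycle iff it belongs to a strongly connected component of size ≥ 2 (or has a self-loop).
The vertices on cycles are {Galt, Jade, Kent, Mesa, Brent, Fargo} — 6 in total.

6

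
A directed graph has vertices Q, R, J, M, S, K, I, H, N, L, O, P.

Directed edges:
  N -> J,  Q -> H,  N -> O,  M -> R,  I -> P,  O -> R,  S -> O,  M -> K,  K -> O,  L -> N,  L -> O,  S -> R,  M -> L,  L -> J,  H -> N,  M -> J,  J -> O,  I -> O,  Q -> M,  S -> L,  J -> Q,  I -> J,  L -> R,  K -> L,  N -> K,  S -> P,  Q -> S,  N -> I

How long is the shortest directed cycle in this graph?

For each vertex v, BFS finds the shortest path from v back to v.
The shortest such closed walk is Q → M → J → Q, length 3.

3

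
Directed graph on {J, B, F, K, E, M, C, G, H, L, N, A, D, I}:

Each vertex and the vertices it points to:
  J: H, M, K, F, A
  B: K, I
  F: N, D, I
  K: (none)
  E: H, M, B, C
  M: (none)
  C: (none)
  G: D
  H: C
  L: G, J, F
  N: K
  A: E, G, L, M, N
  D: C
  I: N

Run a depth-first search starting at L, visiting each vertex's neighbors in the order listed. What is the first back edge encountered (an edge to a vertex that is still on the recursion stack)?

A->L

DFS from L (visiting each vertex's neighbors in the order listed); mark gray on enter, black on exit:
L gray
  G gray
    D gray
      C gray
      C black
    D black
  G black
  J gray
    H gray
      H→C: C black — skip
    H black
    M gray
    M black
    K gray
    K black
    F gray
      N gray
        N→K: K black — skip
      N black
      F→D: D black — skip
      I gray
        I→N: N black — skip
      I black
    F black
    A gray
      E gray
        E→H: H black — skip
        E→M: M black — skip
        B gray
          B→K: K black — skip
          B→I: I black — skip
        B black
        E→C: C black — skip
      E black
      A→G: G black — skip
      A→L: L is gray → back edge
First back edge: A → L.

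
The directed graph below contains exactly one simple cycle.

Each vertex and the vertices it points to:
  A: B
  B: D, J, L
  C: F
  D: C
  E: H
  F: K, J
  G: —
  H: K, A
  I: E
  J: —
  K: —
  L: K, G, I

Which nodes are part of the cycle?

DFS with gray/black marking from B:
B gray
  D gray
    C gray
      F gray
        K gray
        K black
        J gray
        J black
      F black
    C black
  D black
  B→J: J black — skip
  L gray
    L→K: K black — skip
    G gray
    G black
    I gray
      E gray
        H gray
          H→K: K black — skip
          A gray
            A→B: B is gray → back edge
Back edge closes the cycle B → L → I → E → H → A → B; its vertices are {A, B, E, H, I, L}.

A, B, E, H, I, L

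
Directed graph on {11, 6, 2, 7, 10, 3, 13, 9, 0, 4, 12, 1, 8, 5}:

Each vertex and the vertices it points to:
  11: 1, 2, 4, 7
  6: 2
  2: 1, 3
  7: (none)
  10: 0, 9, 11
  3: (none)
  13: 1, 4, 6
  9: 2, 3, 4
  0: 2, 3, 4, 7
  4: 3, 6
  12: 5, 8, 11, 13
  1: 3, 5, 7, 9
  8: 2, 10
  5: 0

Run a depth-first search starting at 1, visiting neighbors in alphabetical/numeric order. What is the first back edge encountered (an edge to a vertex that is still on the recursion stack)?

DFS from 1 (visiting neighbors in alphabetical/numeric order); mark gray on enter, black on exit:
1 gray
  3 gray
  3 black
  5 gray
    0 gray
      2 gray
        2→1: 1 is gray → back edge
First back edge: 2 → 1.

2→1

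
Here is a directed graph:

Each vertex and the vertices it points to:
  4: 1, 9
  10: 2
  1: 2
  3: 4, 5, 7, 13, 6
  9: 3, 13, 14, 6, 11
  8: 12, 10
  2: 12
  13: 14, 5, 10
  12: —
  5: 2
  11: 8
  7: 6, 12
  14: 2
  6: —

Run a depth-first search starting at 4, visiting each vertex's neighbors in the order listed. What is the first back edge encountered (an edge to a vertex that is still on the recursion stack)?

3→4

DFS from 4 (visiting each vertex's neighbors in the order listed); mark gray on enter, black on exit:
4 gray
  1 gray
    2 gray
      12 gray
      12 black
    2 black
  1 black
  9 gray
    3 gray
      3→4: 4 is gray → back edge
First back edge: 3 → 4.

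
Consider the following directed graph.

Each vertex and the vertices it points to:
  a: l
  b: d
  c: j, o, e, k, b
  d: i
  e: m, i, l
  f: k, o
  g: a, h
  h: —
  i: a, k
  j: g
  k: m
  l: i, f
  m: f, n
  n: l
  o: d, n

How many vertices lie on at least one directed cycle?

9

A vertex is on a directed cycle iff it belongs to a strongly connected component of size ≥ 2 (or has a self-loop).
The vertices on cycles are {a, d, f, i, k, l, m, n, o} — 9 in total.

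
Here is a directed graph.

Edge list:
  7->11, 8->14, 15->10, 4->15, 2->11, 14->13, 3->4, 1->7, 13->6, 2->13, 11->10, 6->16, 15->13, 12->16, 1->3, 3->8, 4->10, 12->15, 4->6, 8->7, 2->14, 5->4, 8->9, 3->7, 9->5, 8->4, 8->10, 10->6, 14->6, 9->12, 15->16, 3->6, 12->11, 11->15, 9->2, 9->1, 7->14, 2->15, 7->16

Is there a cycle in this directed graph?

Yes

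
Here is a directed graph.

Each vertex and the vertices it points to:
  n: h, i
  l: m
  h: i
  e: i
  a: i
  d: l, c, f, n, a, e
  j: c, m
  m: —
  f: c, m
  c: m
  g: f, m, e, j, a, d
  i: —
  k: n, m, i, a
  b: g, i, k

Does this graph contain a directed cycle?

No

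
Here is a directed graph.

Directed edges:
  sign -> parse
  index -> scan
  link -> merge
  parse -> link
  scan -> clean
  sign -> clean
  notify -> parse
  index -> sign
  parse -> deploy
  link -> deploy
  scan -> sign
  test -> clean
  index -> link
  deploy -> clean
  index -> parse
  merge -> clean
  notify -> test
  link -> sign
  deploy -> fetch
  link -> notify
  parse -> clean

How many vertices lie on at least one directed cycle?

4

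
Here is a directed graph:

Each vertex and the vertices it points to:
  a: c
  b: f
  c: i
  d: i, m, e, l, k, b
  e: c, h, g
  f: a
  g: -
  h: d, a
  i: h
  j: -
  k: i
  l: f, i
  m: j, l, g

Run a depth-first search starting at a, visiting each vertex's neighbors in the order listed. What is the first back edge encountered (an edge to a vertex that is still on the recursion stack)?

DFS from a (visiting each vertex's neighbors in the order listed); mark gray on enter, black on exit:
a gray
  c gray
    i gray
      h gray
        d gray
          d→i: i is gray → back edge
First back edge: d → i.

d->i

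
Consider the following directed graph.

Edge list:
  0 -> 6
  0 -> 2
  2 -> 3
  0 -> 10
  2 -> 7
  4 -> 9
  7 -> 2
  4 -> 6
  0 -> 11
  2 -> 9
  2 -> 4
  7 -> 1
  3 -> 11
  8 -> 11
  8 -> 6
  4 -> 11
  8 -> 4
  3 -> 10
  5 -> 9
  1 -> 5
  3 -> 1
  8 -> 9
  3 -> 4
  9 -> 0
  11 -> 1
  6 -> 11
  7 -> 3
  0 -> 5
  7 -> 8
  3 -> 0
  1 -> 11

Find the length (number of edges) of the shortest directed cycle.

2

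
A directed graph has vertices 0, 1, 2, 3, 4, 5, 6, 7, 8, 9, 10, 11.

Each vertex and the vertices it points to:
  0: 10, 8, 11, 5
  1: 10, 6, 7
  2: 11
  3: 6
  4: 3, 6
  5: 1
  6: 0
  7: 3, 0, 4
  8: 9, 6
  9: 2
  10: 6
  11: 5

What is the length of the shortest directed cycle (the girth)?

3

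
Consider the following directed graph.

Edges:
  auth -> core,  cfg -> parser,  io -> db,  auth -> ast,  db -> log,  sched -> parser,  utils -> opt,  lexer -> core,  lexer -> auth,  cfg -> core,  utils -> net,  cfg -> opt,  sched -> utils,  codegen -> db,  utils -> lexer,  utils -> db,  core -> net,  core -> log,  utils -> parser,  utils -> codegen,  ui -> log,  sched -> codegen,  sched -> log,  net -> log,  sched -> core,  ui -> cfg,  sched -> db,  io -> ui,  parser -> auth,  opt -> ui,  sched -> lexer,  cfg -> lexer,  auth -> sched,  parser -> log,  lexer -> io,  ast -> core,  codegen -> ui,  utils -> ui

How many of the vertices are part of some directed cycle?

10

A vertex is on a directed cycle iff it belongs to a strongly connected component of size ≥ 2 (or has a self-loop).
The vertices on cycles are {io, ui, cfg, opt, auth, lexer, sched, utils, parser, codegen} — 10 in total.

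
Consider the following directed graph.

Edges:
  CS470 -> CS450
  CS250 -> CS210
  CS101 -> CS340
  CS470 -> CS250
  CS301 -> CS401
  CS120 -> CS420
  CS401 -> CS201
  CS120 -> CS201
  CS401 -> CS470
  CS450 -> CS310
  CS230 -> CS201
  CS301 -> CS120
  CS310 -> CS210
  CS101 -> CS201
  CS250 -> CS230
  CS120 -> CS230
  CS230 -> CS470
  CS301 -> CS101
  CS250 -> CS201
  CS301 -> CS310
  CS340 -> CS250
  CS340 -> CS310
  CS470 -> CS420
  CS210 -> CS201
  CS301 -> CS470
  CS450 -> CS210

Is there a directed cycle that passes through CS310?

No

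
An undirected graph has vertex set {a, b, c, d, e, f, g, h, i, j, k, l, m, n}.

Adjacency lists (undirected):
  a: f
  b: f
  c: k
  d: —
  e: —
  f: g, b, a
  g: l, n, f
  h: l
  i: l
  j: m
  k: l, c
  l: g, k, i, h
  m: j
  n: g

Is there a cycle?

DFS, tracking each vertex's parent; an edge to a visited non-parent vertex closes a cycle.
Start from j:
visit j (parent –)
  visit m (parent j)
    m–j: parent, skip
visit a (parent –)
  visit f (parent a)
    visit g (parent f)
      visit l (parent g)
        l–g: parent, skip
        visit k (parent l)
          k–l: parent, skip
          visit c (parent k)
            c–k: parent, skip
        visit i (parent l)
          i–l: parent, skip
        visit h (parent l)
          h–l: parent, skip
      visit n (parent g)
        n–g: parent, skip
      g–f: parent, skip
    visit b (parent f)
      b–f: parent, skip
    f–a: parent, skip
visit d (parent –)
visit e (parent –)
No non-parent visited neighbor found — the graph is a forest.

No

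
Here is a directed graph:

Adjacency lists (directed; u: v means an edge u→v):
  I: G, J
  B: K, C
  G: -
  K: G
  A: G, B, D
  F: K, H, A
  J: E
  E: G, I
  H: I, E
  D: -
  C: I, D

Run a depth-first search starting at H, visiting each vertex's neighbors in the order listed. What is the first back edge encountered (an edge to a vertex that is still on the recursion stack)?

DFS from H (visiting each vertex's neighbors in the order listed); mark gray on enter, black on exit:
H gray
  I gray
    G gray
    G black
    J gray
      E gray
        E→G: G black — skip
        E→I: I is gray → back edge
First back edge: E → I.

E→I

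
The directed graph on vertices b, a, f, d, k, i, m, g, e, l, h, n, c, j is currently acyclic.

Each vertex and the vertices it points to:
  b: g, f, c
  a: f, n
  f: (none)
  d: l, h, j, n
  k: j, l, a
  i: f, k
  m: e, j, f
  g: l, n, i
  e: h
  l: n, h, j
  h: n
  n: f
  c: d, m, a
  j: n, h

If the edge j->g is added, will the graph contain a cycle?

Yes

Adding j→g creates a cycle iff g can already reach j.
Path from g: g → l → j.
So g → … → j → g is a cycle.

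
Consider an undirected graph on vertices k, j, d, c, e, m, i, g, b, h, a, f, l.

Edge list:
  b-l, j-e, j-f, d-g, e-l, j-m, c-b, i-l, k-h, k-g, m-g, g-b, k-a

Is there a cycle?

Yes

DFS, tracking each vertex's parent; an edge to a visited non-parent vertex closes a cycle.
Start from j:
visit j (parent –)
  visit m (parent j)
    visit g (parent m)
      g–m: parent, skip
      visit k (parent g)
        visit a (parent k)
          a–k: parent, skip
        visit h (parent k)
          h–k: parent, skip
        k–g: parent, skip
      visit d (parent g)
        d–g: parent, skip
      visit b (parent g)
        b–g: parent, skip
        visit c (parent b)
          c–b: parent, skip
        visit l (parent b)
          visit e (parent l)
            e–l: parent, skip
            e–j: j visited and ≠ parent → cycle
Cycle: j – m – g – b – l – e – j.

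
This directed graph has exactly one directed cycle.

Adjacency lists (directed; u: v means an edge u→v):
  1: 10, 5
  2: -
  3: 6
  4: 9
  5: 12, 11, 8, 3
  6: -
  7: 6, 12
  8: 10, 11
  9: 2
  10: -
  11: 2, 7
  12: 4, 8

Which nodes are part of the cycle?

DFS with gray/black marking from 12:
12 gray
  4 gray
    9 gray
      2 gray
      2 black
    9 black
  4 black
  8 gray
    10 gray
    10 black
    11 gray
      11→2: 2 black — skip
      7 gray
        6 gray
        6 black
        7→12: 12 is gray → back edge
Back edge closes the cycle 12 → 8 → 11 → 7 → 12; its vertices are {7, 8, 11, 12}.

7, 8, 11, 12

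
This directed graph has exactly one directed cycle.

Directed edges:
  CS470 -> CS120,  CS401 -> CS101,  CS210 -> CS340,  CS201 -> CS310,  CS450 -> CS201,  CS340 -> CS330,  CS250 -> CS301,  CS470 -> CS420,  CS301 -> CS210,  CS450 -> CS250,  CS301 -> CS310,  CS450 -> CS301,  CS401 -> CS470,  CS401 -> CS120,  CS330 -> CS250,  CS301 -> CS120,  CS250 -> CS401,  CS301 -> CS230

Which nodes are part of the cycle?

DFS with gray/black marking from CS250:
CS250 gray
  CS301 gray
    CS310 gray
    CS310 black
    CS120 gray
    CS120 black
    CS210 gray
      CS340 gray
        CS330 gray
          CS330→CS250: CS250 is gray → back edge
Back edge closes the cycle CS250 → CS301 → CS210 → CS340 → CS330 → CS250; its vertices are {CS210, CS250, CS301, CS330, CS340}.

CS210, CS250, CS301, CS330, CS340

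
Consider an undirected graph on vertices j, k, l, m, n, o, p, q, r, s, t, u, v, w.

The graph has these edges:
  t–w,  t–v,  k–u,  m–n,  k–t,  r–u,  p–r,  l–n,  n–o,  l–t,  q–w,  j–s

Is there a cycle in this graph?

No

DFS, tracking each vertex's parent; an edge to a visited non-parent vertex closes a cycle.
Start from n:
visit n (parent –)
  visit l (parent n)
    visit t (parent l)
      visit w (parent t)
        w–t: parent, skip
        visit q (parent w)
          q–w: parent, skip
      t–l: parent, skip
      visit k (parent t)
        visit u (parent k)
          u–k: parent, skip
          visit r (parent u)
            r–u: parent, skip
            visit p (parent r)
              p–r: parent, skip
        k–t: parent, skip
      visit v (parent t)
        v–t: parent, skip
    l–n: parent, skip
  visit m (parent n)
    m–n: parent, skip
  visit o (parent n)
    o–n: parent, skip
visit j (parent –)
  visit s (parent j)
    s–j: parent, skip
No non-parent visited neighbor found — the graph is a forest.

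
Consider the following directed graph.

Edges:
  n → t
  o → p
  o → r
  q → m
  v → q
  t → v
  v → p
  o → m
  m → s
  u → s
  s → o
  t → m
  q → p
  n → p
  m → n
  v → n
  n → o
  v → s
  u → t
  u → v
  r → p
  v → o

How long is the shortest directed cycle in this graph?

3

For each vertex v, BFS finds the shortest path from v back to v.
The shortest such closed walk is v → n → t → v, length 3.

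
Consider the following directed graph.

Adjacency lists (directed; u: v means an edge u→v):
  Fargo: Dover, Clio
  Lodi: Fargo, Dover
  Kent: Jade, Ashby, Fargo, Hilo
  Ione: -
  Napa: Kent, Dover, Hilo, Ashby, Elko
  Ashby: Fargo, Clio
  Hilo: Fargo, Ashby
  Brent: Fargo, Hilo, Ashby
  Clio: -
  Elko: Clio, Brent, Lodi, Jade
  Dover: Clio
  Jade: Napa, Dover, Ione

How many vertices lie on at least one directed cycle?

A vertex is on a directed cycle iff it belongs to a strongly connected component of size ≥ 2 (or has a self-loop).
The vertices on cycles are {Elko, Jade, Kent, Napa} — 4 in total.

4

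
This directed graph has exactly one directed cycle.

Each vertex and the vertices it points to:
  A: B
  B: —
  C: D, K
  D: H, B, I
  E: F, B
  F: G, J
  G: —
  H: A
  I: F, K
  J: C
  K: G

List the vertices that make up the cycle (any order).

C, D, F, I, J

DFS with gray/black marking from F:
F gray
  G gray
  G black
  J gray
    C gray
      D gray
        H gray
          A gray
            B gray
            B black
          A black
        H black
        D→B: B black — skip
        I gray
          I→F: F is gray → back edge
Back edge closes the cycle F → J → C → D → I → F; its vertices are {C, D, F, I, J}.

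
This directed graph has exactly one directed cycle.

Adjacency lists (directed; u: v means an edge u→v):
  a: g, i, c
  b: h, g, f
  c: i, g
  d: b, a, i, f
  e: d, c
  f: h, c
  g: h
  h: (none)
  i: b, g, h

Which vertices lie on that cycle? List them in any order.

DFS with gray/black marking from f:
f gray
  h gray
  h black
  c gray
    i gray
      b gray
        b→h: h black — skip
        g gray
          g→h: h black — skip
        g black
        b→f: f is gray → back edge
Back edge closes the cycle f → c → i → b → f; its vertices are {b, c, f, i}.

b, c, f, i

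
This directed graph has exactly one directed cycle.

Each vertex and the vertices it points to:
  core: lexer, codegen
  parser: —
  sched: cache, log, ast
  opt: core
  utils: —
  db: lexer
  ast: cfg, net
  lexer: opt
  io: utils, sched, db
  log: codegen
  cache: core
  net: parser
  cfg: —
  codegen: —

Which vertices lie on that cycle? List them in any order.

DFS with gray/black marking from core:
core gray
  lexer gray
    opt gray
      opt→core: core is gray → back edge
Back edge closes the cycle core → lexer → opt → core; its vertices are {opt, core, lexer}.

opt, core, lexer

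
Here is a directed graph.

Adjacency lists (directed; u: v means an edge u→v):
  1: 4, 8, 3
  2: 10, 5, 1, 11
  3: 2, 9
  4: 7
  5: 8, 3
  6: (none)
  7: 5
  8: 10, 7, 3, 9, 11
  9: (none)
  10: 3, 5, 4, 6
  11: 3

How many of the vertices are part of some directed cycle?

9

A vertex is on a directed cycle iff it belongs to a strongly connected component of size ≥ 2 (or has a self-loop).
The vertices on cycles are {1, 2, 3, 4, 5, 7, 8, 10, 11} — 9 in total.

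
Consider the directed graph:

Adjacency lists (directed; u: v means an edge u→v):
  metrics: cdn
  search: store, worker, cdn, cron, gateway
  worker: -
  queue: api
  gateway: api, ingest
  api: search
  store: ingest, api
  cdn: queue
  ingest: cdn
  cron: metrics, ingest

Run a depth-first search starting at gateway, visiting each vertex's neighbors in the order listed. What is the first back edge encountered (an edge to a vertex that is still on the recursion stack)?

queue→api

DFS from gateway (visiting each vertex's neighbors in the order listed); mark gray on enter, black on exit:
gateway gray
  api gray
    search gray
      store gray
        ingest gray
          cdn gray
            queue gray
              queue→api: api is gray → back edge
First back edge: queue → api.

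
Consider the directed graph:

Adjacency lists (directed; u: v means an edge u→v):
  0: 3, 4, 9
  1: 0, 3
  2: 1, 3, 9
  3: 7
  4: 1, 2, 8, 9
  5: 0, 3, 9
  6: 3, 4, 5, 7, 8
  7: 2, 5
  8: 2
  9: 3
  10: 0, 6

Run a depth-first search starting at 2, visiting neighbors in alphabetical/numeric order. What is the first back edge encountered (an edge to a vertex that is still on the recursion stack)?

7->2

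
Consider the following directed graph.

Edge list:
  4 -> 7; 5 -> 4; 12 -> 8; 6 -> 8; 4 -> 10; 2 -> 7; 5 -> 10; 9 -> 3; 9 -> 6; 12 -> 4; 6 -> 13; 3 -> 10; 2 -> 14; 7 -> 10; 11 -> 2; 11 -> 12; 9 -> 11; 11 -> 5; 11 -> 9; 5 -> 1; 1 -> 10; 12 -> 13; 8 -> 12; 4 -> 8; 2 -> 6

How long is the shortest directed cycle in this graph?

For each vertex v, BFS finds the shortest path from v back to v.
The shortest such closed walk is 9 → 11 → 9, length 2.

2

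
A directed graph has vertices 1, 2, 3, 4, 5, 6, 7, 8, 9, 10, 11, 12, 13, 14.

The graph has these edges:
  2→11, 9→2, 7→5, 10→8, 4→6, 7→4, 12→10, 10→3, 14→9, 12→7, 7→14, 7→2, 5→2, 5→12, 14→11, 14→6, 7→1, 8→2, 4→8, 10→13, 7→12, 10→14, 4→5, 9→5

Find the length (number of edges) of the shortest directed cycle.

2

For each vertex v, BFS finds the shortest path from v back to v.
The shortest such closed walk is 7 → 12 → 7, length 2.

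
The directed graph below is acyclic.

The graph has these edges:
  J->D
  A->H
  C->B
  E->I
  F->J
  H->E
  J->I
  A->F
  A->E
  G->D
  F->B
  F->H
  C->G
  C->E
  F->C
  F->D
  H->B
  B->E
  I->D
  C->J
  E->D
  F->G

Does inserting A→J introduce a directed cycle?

No

Adding A→J creates a cycle iff J can already reach A.
Explore from J: no path reaches A. The graph stays acyclic.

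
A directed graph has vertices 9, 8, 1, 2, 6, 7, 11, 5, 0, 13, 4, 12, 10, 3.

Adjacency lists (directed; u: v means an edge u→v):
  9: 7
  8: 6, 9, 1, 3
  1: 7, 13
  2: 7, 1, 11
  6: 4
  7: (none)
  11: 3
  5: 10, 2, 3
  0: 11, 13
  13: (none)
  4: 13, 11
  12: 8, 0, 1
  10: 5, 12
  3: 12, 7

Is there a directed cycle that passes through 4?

Yes

4 is on a cycle iff 4 can reach itself via ≥1 edge.
4 → 11 → 3 → 12 → 8 → 6 → 4 — yes.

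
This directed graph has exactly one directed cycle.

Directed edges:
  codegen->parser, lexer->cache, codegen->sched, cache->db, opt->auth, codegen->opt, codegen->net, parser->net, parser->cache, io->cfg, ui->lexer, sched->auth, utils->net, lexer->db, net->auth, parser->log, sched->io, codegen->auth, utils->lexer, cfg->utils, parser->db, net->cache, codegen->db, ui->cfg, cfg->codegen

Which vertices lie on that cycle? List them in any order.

DFS with gray/black marking from cfg:
cfg gray
  utils gray
    lexer gray
      cache gray
        db gray
        db black
      cache black
      lexer→db: db black — skip
    lexer black
    net gray
      net→cache: cache black — skip
      auth gray
      auth black
    net black
  utils black
  codegen gray
    sched gray
      io gray
        io→cfg: cfg is gray → back edge
Back edge closes the cycle cfg → codegen → sched → io → cfg; its vertices are {io, cfg, sched, codegen}.

io, cfg, sched, codegen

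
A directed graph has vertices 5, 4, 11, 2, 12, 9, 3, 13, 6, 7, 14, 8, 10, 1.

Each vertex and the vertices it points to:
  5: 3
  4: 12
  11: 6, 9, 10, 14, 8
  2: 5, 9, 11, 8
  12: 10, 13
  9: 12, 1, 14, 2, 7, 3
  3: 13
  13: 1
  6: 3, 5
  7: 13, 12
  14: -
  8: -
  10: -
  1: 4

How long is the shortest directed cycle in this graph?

2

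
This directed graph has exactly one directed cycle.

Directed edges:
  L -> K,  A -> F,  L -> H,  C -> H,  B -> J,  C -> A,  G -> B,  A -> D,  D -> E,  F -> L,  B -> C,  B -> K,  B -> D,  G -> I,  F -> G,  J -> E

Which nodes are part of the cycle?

A, B, C, F, G

DFS with gray/black marking from F:
F gray
  L gray
    H gray
    H black
    K gray
    K black
  L black
  G gray
    I gray
    I black
    B gray
      D gray
        E gray
        E black
      D black
      J gray
        J→E: E black — skip
      J black
      B→K: K black — skip
      C gray
        C→H: H black — skip
        A gray
          A→D: D black — skip
          A→F: F is gray → back edge
Back edge closes the cycle F → G → B → C → A → F; its vertices are {A, B, C, F, G}.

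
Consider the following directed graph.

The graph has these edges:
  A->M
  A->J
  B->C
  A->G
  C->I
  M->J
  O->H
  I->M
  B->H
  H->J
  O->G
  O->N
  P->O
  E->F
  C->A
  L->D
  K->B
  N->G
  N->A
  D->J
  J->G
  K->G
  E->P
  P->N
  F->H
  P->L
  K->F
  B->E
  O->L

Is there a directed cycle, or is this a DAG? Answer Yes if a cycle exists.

No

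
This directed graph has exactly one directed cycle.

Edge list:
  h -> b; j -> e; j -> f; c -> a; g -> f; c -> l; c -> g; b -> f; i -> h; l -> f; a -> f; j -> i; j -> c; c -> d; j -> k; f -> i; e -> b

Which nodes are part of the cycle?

DFS with gray/black marking from i:
i gray
  h gray
    b gray
      f gray
        f→i: i is gray → back edge
Back edge closes the cycle i → h → b → f → i; its vertices are {b, f, h, i}.

b, f, h, i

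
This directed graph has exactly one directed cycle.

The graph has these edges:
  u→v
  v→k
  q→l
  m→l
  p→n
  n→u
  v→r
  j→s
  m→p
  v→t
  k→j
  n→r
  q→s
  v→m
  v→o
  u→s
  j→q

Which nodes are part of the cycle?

m, n, p, u, v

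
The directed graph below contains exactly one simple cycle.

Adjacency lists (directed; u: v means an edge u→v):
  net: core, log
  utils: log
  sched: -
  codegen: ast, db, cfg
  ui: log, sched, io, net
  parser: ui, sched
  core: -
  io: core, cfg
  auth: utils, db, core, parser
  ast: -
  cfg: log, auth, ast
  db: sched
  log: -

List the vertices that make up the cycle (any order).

DFS with gray/black marking from cfg:
cfg gray
  log gray
  log black
  auth gray
    utils gray
      utils→log: log black — skip
    utils black
    db gray
      sched gray
      sched black
    db black
    core gray
    core black
    parser gray
      ui gray
        ui→log: log black — skip
        ui→sched: sched black — skip
        io gray
          io→core: core black — skip
          io→cfg: cfg is gray → back edge
Back edge closes the cycle cfg → auth → parser → ui → io → cfg; its vertices are {io, ui, cfg, auth, parser}.

io, ui, cfg, auth, parser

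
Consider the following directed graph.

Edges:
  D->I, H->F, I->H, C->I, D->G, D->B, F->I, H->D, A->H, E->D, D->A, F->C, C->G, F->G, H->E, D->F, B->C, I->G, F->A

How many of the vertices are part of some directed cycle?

A vertex is on a directed cycle iff it belongs to a strongly connected component of size ≥ 2 (or has a self-loop).
The vertices on cycles are {A, B, C, D, E, F, H, I} — 8 in total.

8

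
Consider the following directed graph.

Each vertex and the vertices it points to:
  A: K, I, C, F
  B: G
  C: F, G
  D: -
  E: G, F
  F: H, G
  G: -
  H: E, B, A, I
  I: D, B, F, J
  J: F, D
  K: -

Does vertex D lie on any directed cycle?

No

D lies on a cycle iff there is a path from D back to itself.
Exploring from D, it never reaches itself; equivalently, its strongly connected component is a singleton.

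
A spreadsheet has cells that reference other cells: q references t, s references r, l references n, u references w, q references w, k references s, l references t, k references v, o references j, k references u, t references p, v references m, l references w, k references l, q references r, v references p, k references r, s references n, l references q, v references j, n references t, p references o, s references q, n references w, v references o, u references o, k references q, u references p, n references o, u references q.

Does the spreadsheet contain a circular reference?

No

DFS with white/gray/black marking, starting from t:
t gray
  p gray
    o gray
      j gray
      j black
    o black
  p black
t black
k gray
  l gray
    w gray
    w black
    n gray
      n→o: o black — skip
      n→w: w black — skip
      n→t: t black — skip
    n black
    l→t: t black — skip
    q gray
      q→t: t black — skip
      q→w: w black — skip
      r gray
      r black
    q black
  l black
  k→q: q black — skip
  k→r: r black — skip
  v gray
    v→o: o black — skip
    v→p: p black — skip
    m gray
    m black
    v→j: j black — skip
  v black
  s gray
    s→n: n black — skip
    s→q: q black — skip
    s→r: r black — skip
  s black
  u gray
    u→w: w black — skip
    u→o: o black — skip
    u→p: p black — skip
    u→q: q black — skip
  u black
k black
Every edge goes to a white or black vertex — no back edge, so the graph is acyclic.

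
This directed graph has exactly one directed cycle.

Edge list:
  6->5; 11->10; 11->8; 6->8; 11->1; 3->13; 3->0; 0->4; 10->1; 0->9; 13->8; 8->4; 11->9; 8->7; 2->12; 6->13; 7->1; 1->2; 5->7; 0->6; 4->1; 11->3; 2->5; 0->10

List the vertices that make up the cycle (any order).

1, 2, 5, 7

DFS with gray/black marking from 5:
5 gray
  7 gray
    1 gray
      2 gray
        2→5: 5 is gray → back edge
Back edge closes the cycle 5 → 7 → 1 → 2 → 5; its vertices are {1, 2, 5, 7}.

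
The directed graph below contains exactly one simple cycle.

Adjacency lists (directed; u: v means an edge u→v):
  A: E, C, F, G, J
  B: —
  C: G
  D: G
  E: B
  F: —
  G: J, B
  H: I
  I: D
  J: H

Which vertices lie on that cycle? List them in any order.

D, G, H, I, J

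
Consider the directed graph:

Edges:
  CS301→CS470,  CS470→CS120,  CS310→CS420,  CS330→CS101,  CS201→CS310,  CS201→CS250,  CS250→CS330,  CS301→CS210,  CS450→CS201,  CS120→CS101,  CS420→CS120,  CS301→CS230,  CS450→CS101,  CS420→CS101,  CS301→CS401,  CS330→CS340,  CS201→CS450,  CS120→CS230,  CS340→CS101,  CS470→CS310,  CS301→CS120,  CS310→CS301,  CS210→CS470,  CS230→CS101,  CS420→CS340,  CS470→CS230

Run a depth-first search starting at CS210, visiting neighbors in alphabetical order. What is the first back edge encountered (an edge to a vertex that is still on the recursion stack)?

DFS from CS210 (visiting neighbors in alphabetical order); mark gray on enter, black on exit:
CS210 gray
  CS470 gray
    CS120 gray
      CS101 gray
      CS101 black
      CS230 gray
        CS230→CS101: CS101 black — skip
      CS230 black
    CS120 black
    CS470→CS230: CS230 black — skip
    CS310 gray
      CS301 gray
        CS301→CS120: CS120 black — skip
        CS301→CS210: CS210 is gray → back edge
First back edge: CS301 → CS210.

CS301→CS210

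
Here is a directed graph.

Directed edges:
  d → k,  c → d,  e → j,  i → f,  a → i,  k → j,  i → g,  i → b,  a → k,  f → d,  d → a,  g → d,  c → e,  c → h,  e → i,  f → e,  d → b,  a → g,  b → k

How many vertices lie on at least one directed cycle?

A vertex is on a directed cycle iff it belongs to a strongly connected component of size ≥ 2 (or has a self-loop).
The vertices on cycles are {a, d, e, f, g, i} — 6 in total.

6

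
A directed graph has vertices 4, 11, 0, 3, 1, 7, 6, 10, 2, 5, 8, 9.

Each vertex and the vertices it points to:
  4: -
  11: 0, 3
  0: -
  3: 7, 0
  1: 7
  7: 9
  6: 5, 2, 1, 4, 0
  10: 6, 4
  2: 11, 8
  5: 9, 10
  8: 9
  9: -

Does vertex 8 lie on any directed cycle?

No

8 lies on a cycle iff there is a path from 8 back to itself.
Exploring from 8, it never reaches itself; equivalently, its strongly connected component is a singleton.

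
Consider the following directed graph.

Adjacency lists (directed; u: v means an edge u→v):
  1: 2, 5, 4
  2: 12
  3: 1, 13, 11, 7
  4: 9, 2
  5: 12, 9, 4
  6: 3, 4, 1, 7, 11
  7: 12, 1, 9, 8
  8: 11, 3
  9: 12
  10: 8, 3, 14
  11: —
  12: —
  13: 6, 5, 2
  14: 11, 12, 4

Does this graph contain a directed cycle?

Yes

DFS with white/gray/black marking, starting from 11:
11 gray
11 black
1 gray
  2 gray
    12 gray
    12 black
  2 black
  5 gray
    5→12: 12 black — skip
    9 gray
      9→12: 12 black — skip
    9 black
    4 gray
      4→9: 9 black — skip
      4→2: 2 black — skip
    4 black
  5 black
  1→4: 4 black — skip
1 black
3 gray
  3→1: 1 black — skip
  13 gray
    6 gray
      6→3: 3 is gray → back edge
Back edge found, so a cycle exists: 3 → 13 → 6 → 3.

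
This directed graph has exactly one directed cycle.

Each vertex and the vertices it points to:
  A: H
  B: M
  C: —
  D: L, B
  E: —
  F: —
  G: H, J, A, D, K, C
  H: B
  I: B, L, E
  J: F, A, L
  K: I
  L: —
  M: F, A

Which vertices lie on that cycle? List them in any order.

A, B, H, M

DFS with gray/black marking from A:
A gray
  H gray
    B gray
      M gray
        F gray
        F black
        M→A: A is gray → back edge
Back edge closes the cycle A → H → B → M → A; its vertices are {A, B, H, M}.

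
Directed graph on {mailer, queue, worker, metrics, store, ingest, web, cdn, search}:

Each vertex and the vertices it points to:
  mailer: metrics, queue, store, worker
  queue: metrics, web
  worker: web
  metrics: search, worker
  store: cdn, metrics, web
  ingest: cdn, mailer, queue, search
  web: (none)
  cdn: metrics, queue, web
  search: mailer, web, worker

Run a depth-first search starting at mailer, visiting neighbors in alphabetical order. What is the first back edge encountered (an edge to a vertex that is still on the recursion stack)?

search→mailer

DFS from mailer (visiting neighbors in alphabetical order); mark gray on enter, black on exit:
mailer gray
  metrics gray
    search gray
      search→mailer: mailer is gray → back edge
First back edge: search → mailer.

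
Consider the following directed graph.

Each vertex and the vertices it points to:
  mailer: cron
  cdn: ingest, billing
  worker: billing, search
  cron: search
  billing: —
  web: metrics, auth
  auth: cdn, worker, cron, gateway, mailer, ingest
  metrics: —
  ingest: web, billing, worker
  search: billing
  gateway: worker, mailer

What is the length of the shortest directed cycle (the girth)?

3

For each vertex v, BFS finds the shortest path from v back to v.
The shortest such closed walk is web → auth → ingest → web, length 3.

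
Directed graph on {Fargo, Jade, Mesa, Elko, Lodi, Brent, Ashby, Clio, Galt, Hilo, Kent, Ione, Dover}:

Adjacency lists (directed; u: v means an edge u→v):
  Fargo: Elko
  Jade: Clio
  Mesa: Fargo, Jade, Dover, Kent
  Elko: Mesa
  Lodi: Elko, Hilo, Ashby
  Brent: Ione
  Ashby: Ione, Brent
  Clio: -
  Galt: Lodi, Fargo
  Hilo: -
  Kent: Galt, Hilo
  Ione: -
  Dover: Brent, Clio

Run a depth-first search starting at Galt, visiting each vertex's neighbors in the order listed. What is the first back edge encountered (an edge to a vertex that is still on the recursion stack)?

DFS from Galt (visiting each vertex's neighbors in the order listed); mark gray on enter, black on exit:
Galt gray
  Lodi gray
    Elko gray
      Mesa gray
        Fargo gray
          Fargo→Elko: Elko is gray → back edge
First back edge: Fargo → Elko.

Fargo->Elko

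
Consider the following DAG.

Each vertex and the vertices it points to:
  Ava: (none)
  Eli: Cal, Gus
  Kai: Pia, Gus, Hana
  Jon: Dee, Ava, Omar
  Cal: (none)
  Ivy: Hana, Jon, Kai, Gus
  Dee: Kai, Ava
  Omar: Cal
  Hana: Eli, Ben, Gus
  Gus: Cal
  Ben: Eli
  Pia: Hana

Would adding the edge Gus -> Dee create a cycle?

Adding Gus→Dee creates a cycle iff Dee can already reach Gus.
Path from Dee: Dee → Kai → Gus.
So Dee → … → Gus → Dee is a cycle.

Yes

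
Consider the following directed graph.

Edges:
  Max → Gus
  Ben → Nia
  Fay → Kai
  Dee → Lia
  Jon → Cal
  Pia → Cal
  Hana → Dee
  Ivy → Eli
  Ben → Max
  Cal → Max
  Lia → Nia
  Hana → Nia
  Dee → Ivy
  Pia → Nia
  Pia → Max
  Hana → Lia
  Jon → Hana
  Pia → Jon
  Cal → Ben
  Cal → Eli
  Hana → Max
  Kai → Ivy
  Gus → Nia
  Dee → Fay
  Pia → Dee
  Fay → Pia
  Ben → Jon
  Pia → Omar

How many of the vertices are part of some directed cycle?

7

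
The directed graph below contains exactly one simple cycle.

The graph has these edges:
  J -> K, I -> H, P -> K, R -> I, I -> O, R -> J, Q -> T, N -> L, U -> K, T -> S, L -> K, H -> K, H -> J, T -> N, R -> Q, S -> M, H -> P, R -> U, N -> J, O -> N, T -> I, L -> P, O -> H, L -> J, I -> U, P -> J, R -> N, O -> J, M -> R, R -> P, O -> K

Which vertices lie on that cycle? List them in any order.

M, Q, R, S, T

DFS with gray/black marking from R:
R gray
  U gray
    K gray
    K black
  U black
  N gray
    L gray
      J gray
        J→K: K black — skip
      J black
      L→K: K black — skip
      P gray
        P→J: J black — skip
        P→K: K black — skip
      P black
    L black
    N→J: J black — skip
  N black
  Q gray
    T gray
      I gray
        O gray
          O→N: N black — skip
          O→J: J black — skip
          H gray
            H→J: J black — skip
            H→K: K black — skip
            H→P: P black — skip
          H black
          O→K: K black — skip
        O black
        I→U: U black — skip
        I→H: H black — skip
      I black
      S gray
        M gray
          M→R: R is gray → back edge
Back edge closes the cycle R → Q → T → S → M → R; its vertices are {M, Q, R, S, T}.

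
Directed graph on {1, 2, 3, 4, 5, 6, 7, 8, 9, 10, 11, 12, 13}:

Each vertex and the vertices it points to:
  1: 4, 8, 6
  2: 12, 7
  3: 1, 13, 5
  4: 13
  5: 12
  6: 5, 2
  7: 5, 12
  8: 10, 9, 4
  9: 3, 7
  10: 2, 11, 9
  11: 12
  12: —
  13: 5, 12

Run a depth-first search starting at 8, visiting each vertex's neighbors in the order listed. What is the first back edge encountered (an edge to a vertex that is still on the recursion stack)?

DFS from 8 (visiting each vertex's neighbors in the order listed); mark gray on enter, black on exit:
8 gray
  10 gray
    2 gray
      12 gray
      12 black
      7 gray
        5 gray
          5→12: 12 black — skip
        5 black
        7→12: 12 black — skip
      7 black
    2 black
    11 gray
      11→12: 12 black — skip
    11 black
    9 gray
      3 gray
        1 gray
          4 gray
            13 gray
              13→5: 5 black — skip
              13→12: 12 black — skip
            13 black
          4 black
          1→8: 8 is gray → back edge
First back edge: 1 → 8.

1->8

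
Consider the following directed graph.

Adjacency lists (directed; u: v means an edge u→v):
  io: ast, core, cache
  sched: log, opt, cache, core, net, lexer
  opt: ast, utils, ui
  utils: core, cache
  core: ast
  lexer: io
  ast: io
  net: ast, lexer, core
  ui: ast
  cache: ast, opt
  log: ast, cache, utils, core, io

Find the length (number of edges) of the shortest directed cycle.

For each vertex v, BFS finds the shortest path from v back to v.
The shortest such closed walk is io → ast → io, length 2.

2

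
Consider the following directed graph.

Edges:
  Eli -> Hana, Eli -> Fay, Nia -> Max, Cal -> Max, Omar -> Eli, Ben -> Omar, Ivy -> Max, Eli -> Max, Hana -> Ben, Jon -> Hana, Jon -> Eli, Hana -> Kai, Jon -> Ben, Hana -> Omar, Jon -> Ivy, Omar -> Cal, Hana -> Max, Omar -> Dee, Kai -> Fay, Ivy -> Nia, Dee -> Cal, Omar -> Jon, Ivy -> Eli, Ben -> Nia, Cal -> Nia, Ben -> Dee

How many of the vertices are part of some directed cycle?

6

A vertex is on a directed cycle iff it belongs to a strongly connected component of size ≥ 2 (or has a self-loop).
The vertices on cycles are {Ben, Eli, Ivy, Jon, Hana, Omar} — 6 in total.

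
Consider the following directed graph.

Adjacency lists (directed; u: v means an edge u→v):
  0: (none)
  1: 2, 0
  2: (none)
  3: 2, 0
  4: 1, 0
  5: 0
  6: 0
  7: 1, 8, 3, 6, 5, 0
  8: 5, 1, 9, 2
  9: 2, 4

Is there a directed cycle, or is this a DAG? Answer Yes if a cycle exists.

DFS with white/gray/black marking, starting from 8:
8 gray
  5 gray
    0 gray
    0 black
  5 black
  1 gray
    2 gray
    2 black
    1→0: 0 black — skip
  1 black
  9 gray
    9→2: 2 black — skip
    4 gray
      4→1: 1 black — skip
      4→0: 0 black — skip
    4 black
  9 black
  8→2: 2 black — skip
8 black
3 gray
  3→2: 2 black — skip
  3→0: 0 black — skip
3 black
6 gray
  6→0: 0 black — skip
6 black
7 gray
  7→1: 1 black — skip
  7→8: 8 black — skip
  7→3: 3 black — skip
  7→6: 6 black — skip
  7→5: 5 black — skip
  7→0: 0 black — skip
7 black
Every edge goes to a white or black vertex — no back edge, so the graph is acyclic.

No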